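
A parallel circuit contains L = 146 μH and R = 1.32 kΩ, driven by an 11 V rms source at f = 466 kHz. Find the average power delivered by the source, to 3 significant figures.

91.7 mW

ω = 2πf = 2.928e+06 rad/s
X_L = ωL = 427 Ω
Parallel: admittances add. Y = 1/R + 1/(jωL)
Y = (0.000758 − j0.00234) S
|Y| = 0.00246 S → |Z| = 1/|Y| = 407 Ω, ∠Z = −∠Y = 72.1°
I = V/|Z| = 27.0 mA
P = VI cos φ = 11 × 0.0270 × cos(72.1°) = 91.7 mW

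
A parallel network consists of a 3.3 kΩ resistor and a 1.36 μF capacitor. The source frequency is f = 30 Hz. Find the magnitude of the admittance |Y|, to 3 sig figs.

ω = 2πf = 188.5 rad/s
X_C = 1/(ωC) = 3900 Ω
Parallel: admittances add. Y = 1/R + jωC
Y = (0.000303 + j0.000256) S
|Y| = 0.000397 S → |Z| = 1/|Y| = 2520 Ω, ∠Z = −∠Y = -40.2°

397 μS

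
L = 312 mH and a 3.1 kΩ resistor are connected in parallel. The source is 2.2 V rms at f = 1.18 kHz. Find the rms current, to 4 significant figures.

ω = 2πf = 7414 rad/s
X_L = ωL = 2313 Ω
Parallel: admittances add. Y = 1/R + 1/(jωL)
Y = (0.0003226 − j0.0004323) S
|Y| = 0.0005394 S → |Z| = 1/|Y| = 1854 Ω, ∠Z = −∠Y = 53.27°
I = V/|Z| = 2.2/1854 = 1.187 mA

1.187 mA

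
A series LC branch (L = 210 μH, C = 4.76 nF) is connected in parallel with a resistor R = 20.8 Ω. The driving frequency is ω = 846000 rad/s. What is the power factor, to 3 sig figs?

0.959

X_L = ωL = 178 Ω
X_C = 1/(ωC) = 248 Ω
Branch 1: Z₁ = R = 20.8 Ω
Branch 2 (series LC): Z₂ = j(X_L − X_C) = −j70.7 Ω
Parallel: Z = Z₁Z₂/(Z₁+Z₂), |Z| = 20.0 Ω, ∠Z = -16.4°
cos φ = cos(-16.4°) = 0.959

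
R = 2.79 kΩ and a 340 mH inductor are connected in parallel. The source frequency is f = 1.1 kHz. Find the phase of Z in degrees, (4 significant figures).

ω = 2πf = 6912 rad/s
X_L = ωL = 2350 Ω
Parallel: admittances add. Y = 1/R + 1/(jωL)
Y = (0.0003584 − j0.0004255) S
|Y| = 0.0005564 S → |Z| = 1/|Y| = 1797 Ω, ∠Z = −∠Y = 49.89°

49.89°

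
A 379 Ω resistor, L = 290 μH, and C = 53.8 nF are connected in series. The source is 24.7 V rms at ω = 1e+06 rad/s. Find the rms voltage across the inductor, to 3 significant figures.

X_L = ωL = 290 Ω
X_C = 1/(ωC) = 18.6 Ω
Net reactance X = X_L − X_C = 271 Ω
Z = 379 + j271 Ω
|Z| = √(379² + 271²) = 466 Ω
I = V/|Z| = 53.0 mA
V_L = I·|Z_L| = 0.0530 × 290 = 15.4 V

15.4 V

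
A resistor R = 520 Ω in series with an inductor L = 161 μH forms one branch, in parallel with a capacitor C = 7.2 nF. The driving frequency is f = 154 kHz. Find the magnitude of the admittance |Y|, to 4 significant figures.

6.676 mS

ω = 2πf = 967600 rad/s
X_L = ωL = 155.8 Ω
X_C = 1/(ωC) = 143.5 Ω
Branch 1 (R+jX_L): Z₁ = 520.0 + j155.8 Ω, |Z₁| = 542.8 Ω
Branch 2 (−jX_C): Z₂ = −j143.5 Ω
Parallel: Z = Z₁Z₂/(Z₁+Z₂), |Z| = 149.8 Ω, ∠Z = -74.67°
|Y| = 1/|Z| = 6.676 mS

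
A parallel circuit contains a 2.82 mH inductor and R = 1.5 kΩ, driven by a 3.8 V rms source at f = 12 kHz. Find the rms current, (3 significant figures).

ω = 2πf = 75400 rad/s
X_L = ωL = 213 Ω
Parallel: admittances add. Y = 1/R + 1/(jωL)
Y = (0.000667 − j0.00470) S
|Y| = 0.00475 S → |Z| = 1/|Y| = 211 Ω, ∠Z = −∠Y = 81.9°
I = V/|Z| = 3.8/211 = 18.1 mA

18.1 mA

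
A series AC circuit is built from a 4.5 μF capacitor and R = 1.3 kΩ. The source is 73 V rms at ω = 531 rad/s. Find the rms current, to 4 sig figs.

X_C = 1/(ωC) = 418.5 Ω
Z = 1300 − j418.5 Ω
|Z| = √(1300² + 418.5²) = 1366 Ω
I = V/|Z| = 73/1366 = 53.45 mA

53.45 mA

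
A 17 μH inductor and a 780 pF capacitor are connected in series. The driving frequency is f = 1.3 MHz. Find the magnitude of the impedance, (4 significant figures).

ω = 2πf = 8.168e+06 rad/s
X_L = ωL = 138.9 Ω
X_C = 1/(ωC) = 157.0 Ω
Net reactance X = X_L − X_C = -18.10 Ω
Z = − j18.10 Ω
|Z| = √(0² + 18.10²) = 18.10 Ω

18.10 Ω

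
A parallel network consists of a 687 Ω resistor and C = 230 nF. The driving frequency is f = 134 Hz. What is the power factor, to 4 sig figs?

ω = 2πf = 841.9 rad/s
X_C = 1/(ωC) = 5164 Ω
Parallel: admittances add. Y = 1/R + jωC
Y = (0.001456 + j0.0001936) S
|Y| = 0.001468 S → |Z| = 1/|Y| = 681.0 Ω, ∠Z = −∠Y = -7.578°
cos φ = cos(-7.578°) = 0.9913

0.9913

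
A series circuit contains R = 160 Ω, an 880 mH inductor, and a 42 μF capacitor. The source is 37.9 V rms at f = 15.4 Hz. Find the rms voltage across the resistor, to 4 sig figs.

ω = 2πf = 96.76 rad/s
X_L = ωL = 85.15 Ω
X_C = 1/(ωC) = 246.1 Ω
Net reactance X = X_L − X_C = -160.9 Ω
Z = 160.0 − j160.9 Ω
|Z| = √(160.0² + 160.9²) = 226.9 Ω
I = V/|Z| = 167.0 mA
V_R = I·|Z_R| = 0.1670 × 160.0 = 26.72 V

26.72 V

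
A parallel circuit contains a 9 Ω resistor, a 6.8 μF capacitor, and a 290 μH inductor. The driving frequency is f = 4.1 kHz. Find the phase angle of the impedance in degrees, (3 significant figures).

-20.4°

ω = 2πf = 25760 rad/s
X_L = ωL = 7.47 Ω
X_C = 1/(ωC) = 5.71 Ω
Parallel: admittances add. Y = 1/R + 1/(jωL) + jωC
Y = (0.111 + j0.0413) S
|Y| = 0.119 S → |Z| = 1/|Y| = 8.44 Ω, ∠Z = −∠Y = -20.4°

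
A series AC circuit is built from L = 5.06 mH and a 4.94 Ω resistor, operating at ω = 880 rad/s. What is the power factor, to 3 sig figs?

X_L = ωL = 4.45 Ω
Z = 4.94 + j4.45 Ω
|Z| = √(4.94² + 4.45²) = 6.65 Ω
∠Z = arctan(4.45/4.94) = 42.0°
cos φ = cos(42.0°) = 0.743

0.743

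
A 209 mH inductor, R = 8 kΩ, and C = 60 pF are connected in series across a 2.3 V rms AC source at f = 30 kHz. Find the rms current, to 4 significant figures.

46.30 μA

ω = 2πf = 188500 rad/s
X_L = ωL = 39400 Ω
X_C = 1/(ωC) = 88420 Ω
Net reactance X = X_L − X_C = -49020 Ω
Z = 8000 − j49020 Ω
|Z| = √(8000² + 49020²) = 49670 Ω
I = V/|Z| = 2.3/49670 = 46.30 μA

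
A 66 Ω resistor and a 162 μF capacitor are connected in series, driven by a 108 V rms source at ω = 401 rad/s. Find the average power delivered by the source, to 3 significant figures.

168 W

X_C = 1/(ωC) = 15.4 Ω
Z = 66.0 − j15.4 Ω
|Z| = √(66.0² + 15.4²) = 67.8 Ω
∠Z = arctan(-15.4/66.0) = -13.1°
I = V/|Z| = 1.59 A
P = VI cos φ = 108 × 1.59 × cos(-13.1°) = 168 W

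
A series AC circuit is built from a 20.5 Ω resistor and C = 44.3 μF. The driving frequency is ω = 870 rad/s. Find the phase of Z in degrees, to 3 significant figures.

-51.7°

X_C = 1/(ωC) = 25.9 Ω
Z = 20.5 − j25.9 Ω
|Z| = √(20.5² + 25.9²) = 33.1 Ω
∠Z = arctan(-25.9/20.5) = -51.7°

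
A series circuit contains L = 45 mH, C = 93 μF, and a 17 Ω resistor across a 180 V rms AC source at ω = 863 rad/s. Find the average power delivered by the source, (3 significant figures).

559 W

X_L = ωL = 38.8 Ω
X_C = 1/(ωC) = 12.5 Ω
Net reactance X = X_L − X_C = 26.4 Ω
Z = 17.0 + j26.4 Ω
|Z| = √(17.0² + 26.4²) = 31.4 Ω
∠Z = arctan(26.4/17.0) = 57.2°
I = V/|Z| = 5.74 A
P = VI cos φ = 180 × 5.74 × cos(57.2°) = 559 W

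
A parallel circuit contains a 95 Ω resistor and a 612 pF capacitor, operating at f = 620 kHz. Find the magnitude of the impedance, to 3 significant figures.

ω = 2πf = 3.896e+06 rad/s
X_C = 1/(ωC) = 419 Ω
Parallel: admittances add. Y = 1/R + jωC
Y = (0.0105 + j0.00238) S
|Y| = 0.0108 S → |Z| = 1/|Y| = 92.7 Ω, ∠Z = −∠Y = -12.8°

92.7 Ω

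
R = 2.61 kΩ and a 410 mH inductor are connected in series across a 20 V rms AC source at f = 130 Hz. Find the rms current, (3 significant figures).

ω = 2πf = 816.8 rad/s
X_L = ωL = 335 Ω
Z = 2610 + j335 Ω
|Z| = √(2610² + 335²) = 2630 Ω
I = V/|Z| = 20/2630 = 7.60 mA

7.60 mA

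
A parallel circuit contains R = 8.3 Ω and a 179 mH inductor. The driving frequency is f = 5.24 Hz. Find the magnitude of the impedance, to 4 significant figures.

4.805 Ω

ω = 2πf = 32.92 rad/s
X_L = ωL = 5.893 Ω
Parallel: admittances add. Y = 1/R + 1/(jωL)
Y = (0.1205 − j0.1697) S
|Y| = 0.2081 S → |Z| = 1/|Y| = 4.805 Ω, ∠Z = −∠Y = 54.62°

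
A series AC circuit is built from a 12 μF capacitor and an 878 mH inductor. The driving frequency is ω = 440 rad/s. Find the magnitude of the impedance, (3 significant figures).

X_L = ωL = 386 Ω
X_C = 1/(ωC) = 189 Ω
Net reactance X = X_L − X_C = 197 Ω
Z = j197 Ω
|Z| = √(0² + 197²) = 197 Ω

197 Ω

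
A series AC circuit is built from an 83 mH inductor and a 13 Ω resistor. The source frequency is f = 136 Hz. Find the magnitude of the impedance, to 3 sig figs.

ω = 2πf = 854.5 rad/s
X_L = ωL = 70.9 Ω
Z = 13.0 + j70.9 Ω
|Z| = √(13.0² + 70.9²) = 72.1 Ω

72.1 Ω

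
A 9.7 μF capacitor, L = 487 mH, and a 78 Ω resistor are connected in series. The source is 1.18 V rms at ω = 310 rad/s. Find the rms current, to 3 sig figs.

X_L = ωL = 151 Ω
X_C = 1/(ωC) = 333 Ω
Net reactance X = X_L − X_C = -182 Ω
Z = 78.0 − j182 Ω
|Z| = √(78.0² + 182²) = 198 Ω
I = V/|Z| = 1.18/198 = 5.97 mA

5.97 mA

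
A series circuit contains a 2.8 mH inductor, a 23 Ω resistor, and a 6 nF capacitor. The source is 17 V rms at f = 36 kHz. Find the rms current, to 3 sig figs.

160 mA

ω = 2πf = 226200 rad/s
X_L = ωL = 633 Ω
X_C = 1/(ωC) = 737 Ω
Net reactance X = X_L − X_C = -103 Ω
Z = 23.0 − j103 Ω
|Z| = √(23.0² + 103²) = 106 Ω
I = V/|Z| = 17/106 = 160 mA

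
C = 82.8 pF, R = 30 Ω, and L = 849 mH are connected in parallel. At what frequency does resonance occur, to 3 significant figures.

19.0 kHz

ω₀ = 1/√(LC) = 1/√(0.849 × 8.28e-11) = 119300 rad/s
f₀ = ω₀/(2π) = 19.0 kHz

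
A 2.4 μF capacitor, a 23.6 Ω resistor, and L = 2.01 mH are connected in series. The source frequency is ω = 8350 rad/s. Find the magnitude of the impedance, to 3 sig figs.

40.7 Ω

X_L = ωL = 16.8 Ω
X_C = 1/(ωC) = 49.9 Ω
Net reactance X = X_L − X_C = -33.1 Ω
Z = 23.6 − j33.1 Ω
|Z| = √(23.6² + 33.1²) = 40.7 Ω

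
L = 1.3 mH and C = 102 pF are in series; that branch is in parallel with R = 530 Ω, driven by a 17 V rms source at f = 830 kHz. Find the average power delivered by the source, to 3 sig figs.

ω = 2πf = 5.215e+06 rad/s
X_L = ωL = 6780 Ω
X_C = 1/(ωC) = 1880 Ω
Branch 1: Z₁ = R = 530 Ω
Branch 2 (series LC): Z₂ = j(X_L − X_C) = j4900 Ω
Parallel: Z = Z₁Z₂/(Z₁+Z₂), |Z| = 527 Ω, ∠Z = 6.17°
I = V/|Z| = 32.3 mA
P = VI cos φ = 17 × 0.0323 × cos(6.17°) = 545 mW

545 mW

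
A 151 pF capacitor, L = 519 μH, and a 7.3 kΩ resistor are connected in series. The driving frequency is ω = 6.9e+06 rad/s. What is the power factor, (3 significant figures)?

0.941

X_L = ωL = 3580 Ω
X_C = 1/(ωC) = 960 Ω
Net reactance X = X_L − X_C = 2620 Ω
Z = 7300 + j2620 Ω
|Z| = √(7300² + 2620²) = 7760 Ω
∠Z = arctan(2620/7300) = 19.8°
cos φ = cos(19.8°) = 0.941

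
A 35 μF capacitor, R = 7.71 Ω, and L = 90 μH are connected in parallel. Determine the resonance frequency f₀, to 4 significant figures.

2.836 kHz

ω₀ = 1/√(LC) = 1/√(9e-05 × 3.5e-05) = 17820 rad/s
f₀ = ω₀/(2π) = 2.836 kHz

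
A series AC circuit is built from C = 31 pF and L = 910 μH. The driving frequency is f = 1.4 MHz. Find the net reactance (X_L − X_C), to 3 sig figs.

ω = 2πf = 8.796e+06 rad/s
X_L = ωL = 8000 Ω
X_C = 1/(ωC) = 3670 Ω
X = 8000 − 3670 = 4340 Ω

4340 Ω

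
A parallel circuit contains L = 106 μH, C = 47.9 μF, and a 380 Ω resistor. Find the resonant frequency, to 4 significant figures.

2.234 kHz

ω₀ = 1/√(LC) = 1/√(0.000106 × 4.79e-05) = 14030 rad/s
f₀ = ω₀/(2π) = 2.234 kHz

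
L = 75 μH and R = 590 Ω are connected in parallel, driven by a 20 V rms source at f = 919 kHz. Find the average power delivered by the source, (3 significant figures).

678 mW

ω = 2πf = 5.774e+06 rad/s
X_L = ωL = 433 Ω
Parallel: admittances add. Y = 1/R + 1/(jωL)
Y = (0.00169 − j0.00231) S
|Y| = 0.00286 S → |Z| = 1/|Y| = 349 Ω, ∠Z = −∠Y = 53.7°
I = V/|Z| = 57.3 mA
P = VI cos φ = 20 × 0.0573 × cos(53.7°) = 678 mW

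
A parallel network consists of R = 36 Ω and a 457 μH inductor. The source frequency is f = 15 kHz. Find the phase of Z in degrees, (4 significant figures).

39.89°

ω = 2πf = 94250 rad/s
X_L = ωL = 43.07 Ω
Parallel: admittances add. Y = 1/R + 1/(jωL)
Y = (0.02778 − j0.02322) S
|Y| = 0.03620 S → |Z| = 1/|Y| = 27.62 Ω, ∠Z = −∠Y = 39.89°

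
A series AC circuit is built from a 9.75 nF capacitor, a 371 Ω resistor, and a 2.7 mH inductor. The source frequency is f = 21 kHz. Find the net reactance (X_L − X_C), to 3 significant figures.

-421 Ω

ω = 2πf = 131900 rad/s
X_L = ωL = 356 Ω
X_C = 1/(ωC) = 777 Ω
X = 356 − 777 = -421 Ω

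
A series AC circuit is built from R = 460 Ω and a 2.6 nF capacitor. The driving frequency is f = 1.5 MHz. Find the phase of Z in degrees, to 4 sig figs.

ω = 2πf = 9.425e+06 rad/s
X_C = 1/(ωC) = 40.81 Ω
Z = 460.0 − j40.81 Ω
|Z| = √(460.0² + 40.81²) = 461.8 Ω
∠Z = arctan(-40.81/460.0) = -5.070°

-5.070°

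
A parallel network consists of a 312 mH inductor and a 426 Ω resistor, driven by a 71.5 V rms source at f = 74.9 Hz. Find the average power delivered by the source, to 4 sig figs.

ω = 2πf = 470.6 rad/s
X_L = ωL = 146.8 Ω
Parallel: admittances add. Y = 1/R + 1/(jωL)
Y = (0.002347 − j0.006811) S
|Y| = 0.007204 S → |Z| = 1/|Y| = 138.8 Ω, ∠Z = −∠Y = 70.98°
I = V/|Z| = 515.1 mA
P = VI cos φ = 71.5 × 0.5151 × cos(70.98°) = 12.00 W

12.00 W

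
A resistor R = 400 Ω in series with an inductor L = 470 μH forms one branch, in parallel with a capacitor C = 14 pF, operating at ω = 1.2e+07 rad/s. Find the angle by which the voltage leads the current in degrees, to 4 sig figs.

33.93°

X_L = ωL = 5640 Ω
X_C = 1/(ωC) = 5952 Ω
Branch 1 (R+jX_L): Z₁ = 400.0 + j5640 Ω, |Z₁| = 5654 Ω
Branch 2 (−jX_C): Z₂ = −j5952 Ω
Parallel: Z = Z₁Z₂/(Z₁+Z₂), |Z| = 66310 Ω, ∠Z = 33.93°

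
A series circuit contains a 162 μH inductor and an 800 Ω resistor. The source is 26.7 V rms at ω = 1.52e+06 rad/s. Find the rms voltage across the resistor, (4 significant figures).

25.52 V

X_L = ωL = 246.2 Ω
Z = 800.0 + j246.2 Ω
|Z| = √(800.0² + 246.2²) = 837.0 Ω
I = V/|Z| = 31.90 mA
V_R = I·|Z_R| = 0.03190 × 800.0 = 25.52 V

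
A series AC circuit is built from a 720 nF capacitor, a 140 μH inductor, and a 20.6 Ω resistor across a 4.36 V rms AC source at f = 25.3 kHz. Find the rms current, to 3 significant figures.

ω = 2πf = 159000 rad/s
X_L = ωL = 22.3 Ω
X_C = 1/(ωC) = 8.74 Ω
Net reactance X = X_L − X_C = 13.5 Ω
Z = 20.6 + j13.5 Ω
|Z| = √(20.6² + 13.5²) = 24.6 Ω
I = V/|Z| = 4.36/24.6 = 177 mA

177 mA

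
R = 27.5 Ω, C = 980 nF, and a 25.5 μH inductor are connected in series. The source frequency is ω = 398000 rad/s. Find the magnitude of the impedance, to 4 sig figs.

X_L = ωL = 10.15 Ω
X_C = 1/(ωC) = 2.564 Ω
Net reactance X = X_L − X_C = 7.585 Ω
Z = 27.50 + j7.585 Ω
|Z| = √(27.50² + 7.585²) = 28.53 Ω

28.53 Ω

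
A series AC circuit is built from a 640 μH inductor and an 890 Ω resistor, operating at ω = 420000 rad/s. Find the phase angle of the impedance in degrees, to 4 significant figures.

X_L = ωL = 268.8 Ω
Z = 890.0 + j268.8 Ω
|Z| = √(890.0² + 268.8²) = 929.7 Ω
∠Z = arctan(268.8/890.0) = 16.81°

16.81°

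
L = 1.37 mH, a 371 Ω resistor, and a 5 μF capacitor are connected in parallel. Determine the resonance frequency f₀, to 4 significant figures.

1.923 kHz

ω₀ = 1/√(LC) = 1/√(0.00137 × 5e-06) = 12080 rad/s
f₀ = ω₀/(2π) = 1.923 kHz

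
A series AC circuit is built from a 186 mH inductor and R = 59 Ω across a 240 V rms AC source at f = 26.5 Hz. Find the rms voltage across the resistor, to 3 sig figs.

ω = 2πf = 166.5 rad/s
X_L = ωL = 31.0 Ω
Z = 59.0 + j31.0 Ω
|Z| = √(59.0² + 31.0²) = 66.6 Ω
I = V/|Z| = 3.60 A
V_R = I·|Z_R| = 3.60 × 59.0 = 213 V

213 V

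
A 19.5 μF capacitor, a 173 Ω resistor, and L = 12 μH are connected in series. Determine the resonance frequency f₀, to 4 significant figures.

ω₀ = 1/√(LC) = 1/√(1.2e-05 × 1.95e-05) = 65370 rad/s
f₀ = ω₀/(2π) = 10.40 kHz

10.40 kHz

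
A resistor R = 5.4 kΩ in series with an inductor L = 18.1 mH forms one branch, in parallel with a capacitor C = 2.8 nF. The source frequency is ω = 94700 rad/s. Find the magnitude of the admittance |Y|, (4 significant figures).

X_L = ωL = 1714 Ω
X_C = 1/(ωC) = 3771 Ω
Branch 1 (R+jX_L): Z₁ = 5400 + j1714 Ω, |Z₁| = 5666 Ω
Branch 2 (−jX_C): Z₂ = −j3771 Ω
Parallel: Z = Z₁Z₂/(Z₁+Z₂), |Z| = 3698 Ω, ∠Z = -51.53°
|Y| = 1/|Z| = 270.5 μS

270.5 μS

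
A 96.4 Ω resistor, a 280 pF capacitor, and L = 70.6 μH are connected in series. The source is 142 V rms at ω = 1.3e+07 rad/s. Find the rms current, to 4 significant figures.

X_L = ωL = 917.8 Ω
X_C = 1/(ωC) = 274.7 Ω
Net reactance X = X_L − X_C = 643.1 Ω
Z = 96.40 + j643.1 Ω
|Z| = √(96.40² + 643.1²) = 650.3 Ω
I = V/|Z| = 142/650.3 = 218.4 mA

218.4 mA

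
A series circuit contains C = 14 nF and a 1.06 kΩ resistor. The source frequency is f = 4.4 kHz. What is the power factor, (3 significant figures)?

0.380

ω = 2πf = 27650 rad/s
X_C = 1/(ωC) = 2580 Ω
Z = 1060 − j2580 Ω
|Z| = √(1060² + 2580²) = 2790 Ω
∠Z = arctan(-2580/1060) = -67.7°
cos φ = cos(-67.7°) = 0.380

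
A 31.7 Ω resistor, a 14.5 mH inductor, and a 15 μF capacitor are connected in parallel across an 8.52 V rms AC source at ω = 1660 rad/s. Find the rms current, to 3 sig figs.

304 mA

X_L = ωL = 24.1 Ω
X_C = 1/(ωC) = 40.2 Ω
Parallel: admittances add. Y = 1/R + 1/(jωL) + jωC
Y = (0.0315 − j0.0166) S
|Y| = 0.0357 S → |Z| = 1/|Y| = 28.0 Ω, ∠Z = −∠Y = 27.8°
I = V/|Z| = 8.52/28.0 = 304 mA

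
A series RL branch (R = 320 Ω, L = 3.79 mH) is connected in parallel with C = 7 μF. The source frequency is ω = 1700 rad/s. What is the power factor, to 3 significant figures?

X_L = ωL = 6.44 Ω
X_C = 1/(ωC) = 84.0 Ω
Branch 1 (R+jX_L): Z₁ = 320 + j6.44 Ω, |Z₁| = 320 Ω
Branch 2 (−jX_C): Z₂ = −j84.0 Ω
Parallel: Z = Z₁Z₂/(Z₁+Z₂), |Z| = 81.7 Ω, ∠Z = -75.2°
cos φ = cos(-75.2°) = 0.255

0.255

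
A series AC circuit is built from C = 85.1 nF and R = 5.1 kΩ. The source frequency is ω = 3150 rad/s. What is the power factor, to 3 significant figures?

X_C = 1/(ωC) = 3730 Ω
Z = 5100 − j3730 Ω
|Z| = √(5100² + 3730²) = 6320 Ω
∠Z = arctan(-3730/5100) = -36.2°
cos φ = cos(-36.2°) = 0.807

0.807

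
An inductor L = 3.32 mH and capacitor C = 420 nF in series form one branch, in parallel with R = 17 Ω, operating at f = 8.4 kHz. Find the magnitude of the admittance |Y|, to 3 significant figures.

59.3 mS

ω = 2πf = 52780 rad/s
X_L = ωL = 175 Ω
X_C = 1/(ωC) = 45.1 Ω
Branch 1: Z₁ = R = 17.0 Ω
Branch 2 (series LC): Z₂ = j(X_L − X_C) = j130 Ω
Parallel: Z = Z₁Z₂/(Z₁+Z₂), |Z| = 16.9 Ω, ∠Z = 7.44°
|Y| = 1/|Z| = 59.3 mS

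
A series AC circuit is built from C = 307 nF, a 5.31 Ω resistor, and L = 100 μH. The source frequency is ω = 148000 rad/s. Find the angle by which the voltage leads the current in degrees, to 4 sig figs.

X_L = ωL = 14.80 Ω
X_C = 1/(ωC) = 22.01 Ω
Net reactance X = X_L − X_C = -7.209 Ω
Z = 5.310 − j7.209 Ω
|Z| = √(5.310² + 7.209²) = 8.954 Ω
∠Z = arctan(-7.209/5.310) = -53.63°

-53.63°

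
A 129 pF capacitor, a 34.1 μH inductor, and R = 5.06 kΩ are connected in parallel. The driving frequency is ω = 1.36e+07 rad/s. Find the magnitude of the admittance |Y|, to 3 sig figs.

X_L = ωL = 464 Ω
X_C = 1/(ωC) = 570 Ω
Parallel: admittances add. Y = 1/R + 1/(jωL) + jωC
Y = (0.000198 − j0.000402) S
|Y| = 0.000448 S → |Z| = 1/|Y| = 2230 Ω, ∠Z = −∠Y = 63.8°

448 μS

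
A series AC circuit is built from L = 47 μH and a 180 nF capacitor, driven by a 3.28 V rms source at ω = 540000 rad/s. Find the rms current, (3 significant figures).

X_L = ωL = 25.4 Ω
X_C = 1/(ωC) = 10.3 Ω
Net reactance X = X_L − X_C = 15.1 Ω
Z = j15.1 Ω
|Z| = √(0² + 15.1²) = 15.1 Ω
I = V/|Z| = 3.28/15.1 = 217 mA

217 mA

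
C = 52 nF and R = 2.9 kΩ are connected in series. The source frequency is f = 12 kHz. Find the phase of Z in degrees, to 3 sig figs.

-5.03°

ω = 2πf = 75400 rad/s
X_C = 1/(ωC) = 255 Ω
Z = 2900 − j255 Ω
|Z| = √(2900² + 255²) = 2910 Ω
∠Z = arctan(-255/2900) = -5.03°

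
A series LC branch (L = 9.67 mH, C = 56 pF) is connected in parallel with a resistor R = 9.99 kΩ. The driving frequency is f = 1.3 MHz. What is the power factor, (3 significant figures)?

ω = 2πf = 8.168e+06 rad/s
X_L = ωL = 79000 Ω
X_C = 1/(ωC) = 2190 Ω
Branch 1: Z₁ = R = 9990 Ω
Branch 2 (series LC): Z₂ = j(X_L − X_C) = j76800 Ω
Parallel: Z = Z₁Z₂/(Z₁+Z₂), |Z| = 9910 Ω, ∠Z = 7.41°
cos φ = cos(7.41°) = 0.992

0.992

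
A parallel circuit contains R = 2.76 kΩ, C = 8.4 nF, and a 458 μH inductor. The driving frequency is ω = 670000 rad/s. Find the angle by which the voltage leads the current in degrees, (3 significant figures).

-81.3°

X_L = ωL = 307 Ω
X_C = 1/(ωC) = 178 Ω
Parallel: admittances add. Y = 1/R + 1/(jωL) + jωC
Y = (0.000362 + j0.00237) S
|Y| = 0.00240 S → |Z| = 1/|Y| = 417 Ω, ∠Z = −∠Y = -81.3°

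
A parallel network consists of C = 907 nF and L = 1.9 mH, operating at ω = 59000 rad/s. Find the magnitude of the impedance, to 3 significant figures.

22.4 Ω

X_L = ωL = 112 Ω
X_C = 1/(ωC) = 18.7 Ω
Parallel: admittances add. Y = 1/(jωL) + jωC
Y = (0 + j0.0446) S
|Y| = 0.0446 S → |Z| = 1/|Y| = 22.4 Ω, ∠Z = −∠Y = -90.0°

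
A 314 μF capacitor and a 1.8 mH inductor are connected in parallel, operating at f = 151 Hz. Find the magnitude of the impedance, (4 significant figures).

3.476 Ω

ω = 2πf = 948.8 rad/s
X_L = ωL = 1.708 Ω
X_C = 1/(ωC) = 3.357 Ω
Parallel: admittances add. Y = 1/(jωL) + jωC
Y = (0 − j0.2876) S
|Y| = 0.2876 S → |Z| = 1/|Y| = 3.476 Ω, ∠Z = −∠Y = 90.00°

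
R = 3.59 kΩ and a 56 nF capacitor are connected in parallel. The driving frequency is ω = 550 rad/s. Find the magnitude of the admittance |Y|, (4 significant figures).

X_C = 1/(ωC) = 32470 Ω
Parallel: admittances add. Y = 1/R + jωC
Y = (0.0002786 + j3.08e-05) S
|Y| = 0.0002802 S → |Z| = 1/|Y| = 3568 Ω, ∠Z = −∠Y = -6.310°

280.2 μS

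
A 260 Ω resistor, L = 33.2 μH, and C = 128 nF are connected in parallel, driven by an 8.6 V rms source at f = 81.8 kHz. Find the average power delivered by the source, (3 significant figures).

ω = 2πf = 514000 rad/s
X_L = ωL = 17.1 Ω
X_C = 1/(ωC) = 15.2 Ω
Parallel: admittances add. Y = 1/R + 1/(jωL) + jωC
Y = (0.00385 + j0.00718) S
|Y| = 0.00815 S → |Z| = 1/|Y| = 123 Ω, ∠Z = −∠Y = -61.8°
I = V/|Z| = 70.1 mA
P = VI cos φ = 8.6 × 0.0701 × cos(-61.8°) = 284 mW

284 mW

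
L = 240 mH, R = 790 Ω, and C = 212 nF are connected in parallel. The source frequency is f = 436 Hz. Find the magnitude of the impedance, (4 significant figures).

634.2 Ω

ω = 2πf = 2739 rad/s
X_L = ωL = 657.5 Ω
X_C = 1/(ωC) = 1722 Ω
Parallel: admittances add. Y = 1/R + 1/(jωL) + jωC
Y = (0.001266 − j0.0009402) S
|Y| = 0.001577 S → |Z| = 1/|Y| = 634.2 Ω, ∠Z = −∠Y = 36.60°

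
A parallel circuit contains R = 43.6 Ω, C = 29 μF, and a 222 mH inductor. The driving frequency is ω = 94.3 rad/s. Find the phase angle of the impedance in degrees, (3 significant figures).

X_L = ωL = 20.9 Ω
X_C = 1/(ωC) = 366 Ω
Parallel: admittances add. Y = 1/R + 1/(jωL) + jωC
Y = (0.0229 − j0.0450) S
|Y| = 0.0505 S → |Z| = 1/|Y| = 19.8 Ω, ∠Z = −∠Y = 63.0°

63.0°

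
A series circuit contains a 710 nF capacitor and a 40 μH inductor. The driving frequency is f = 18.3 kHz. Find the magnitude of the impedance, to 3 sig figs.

ω = 2πf = 115000 rad/s
X_L = ωL = 4.60 Ω
X_C = 1/(ωC) = 12.2 Ω
Net reactance X = X_L − X_C = -7.65 Ω
Z = − j7.65 Ω
|Z| = √(0² + 7.65²) = 7.65 Ω

7.65 Ω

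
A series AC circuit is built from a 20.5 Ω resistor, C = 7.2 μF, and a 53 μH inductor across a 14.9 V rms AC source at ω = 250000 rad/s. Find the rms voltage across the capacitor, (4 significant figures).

X_L = ωL = 13.25 Ω
X_C = 1/(ωC) = 0.5556 Ω
Net reactance X = X_L − X_C = 12.69 Ω
Z = 20.50 + j12.69 Ω
|Z| = √(20.50² + 12.69²) = 24.11 Ω
I = V/|Z| = 617.9 mA
V_C = I·|Z_C| = 0.6179 × 0.5556 = 0.3433 V

0.3433 V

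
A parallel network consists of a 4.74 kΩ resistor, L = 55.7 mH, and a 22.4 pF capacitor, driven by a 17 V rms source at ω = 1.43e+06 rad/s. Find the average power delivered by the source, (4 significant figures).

X_L = ωL = 79650 Ω
X_C = 1/(ωC) = 31220 Ω
Parallel: admittances add. Y = 1/R + 1/(jωL) + jωC
Y = (0.0002110 + j1.948e-05) S
|Y| = 0.0002119 S → |Z| = 1/|Y| = 4720 Ω, ∠Z = −∠Y = -5.275°
I = V/|Z| = 3.602 mA
P = VI cos φ = 17 × 0.003602 × cos(-5.275°) = 60.97 mW

60.97 mW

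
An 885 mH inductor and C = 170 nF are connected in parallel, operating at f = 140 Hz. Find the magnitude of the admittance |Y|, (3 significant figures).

1.14 mS

ω = 2πf = 879.6 rad/s
X_L = ωL = 778 Ω
X_C = 1/(ωC) = 6690 Ω
Parallel: admittances add. Y = 1/(jωL) + jωC
Y = (0 − j0.00114) S
|Y| = 0.00114 S → |Z| = 1/|Y| = 881 Ω, ∠Z = −∠Y = 90.0°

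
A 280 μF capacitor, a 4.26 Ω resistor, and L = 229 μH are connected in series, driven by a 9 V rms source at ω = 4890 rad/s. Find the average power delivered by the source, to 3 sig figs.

18.9 W

X_L = ωL = 1.12 Ω
X_C = 1/(ωC) = 0.730 Ω
Net reactance X = X_L − X_C = 0.389 Ω
Z = 4.26 + j0.389 Ω
|Z| = √(4.26² + 0.389²) = 4.28 Ω
∠Z = arctan(0.389/4.26) = 5.22°
I = V/|Z| = 2.10 A
P = VI cos φ = 9 × 2.10 × cos(5.22°) = 18.9 W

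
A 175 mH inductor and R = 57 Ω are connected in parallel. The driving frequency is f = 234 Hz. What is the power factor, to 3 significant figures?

0.976

ω = 2πf = 1470 rad/s
X_L = ωL = 257 Ω
Parallel: admittances add. Y = 1/R + 1/(jωL)
Y = (0.0175 − j0.00389) S
|Y| = 0.0180 S → |Z| = 1/|Y| = 55.7 Ω, ∠Z = −∠Y = 12.5°
cos φ = cos(12.5°) = 0.976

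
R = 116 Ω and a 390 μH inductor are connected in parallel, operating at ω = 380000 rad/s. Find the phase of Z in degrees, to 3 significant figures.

38.1°

X_L = ωL = 148 Ω
Parallel: admittances add. Y = 1/R + 1/(jωL)
Y = (0.00862 − j0.00675) S
|Y| = 0.0109 S → |Z| = 1/|Y| = 91.3 Ω, ∠Z = −∠Y = 38.1°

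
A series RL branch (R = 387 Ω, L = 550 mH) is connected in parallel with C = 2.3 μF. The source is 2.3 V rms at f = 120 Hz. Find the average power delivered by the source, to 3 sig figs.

6.36 mW

ω = 2πf = 754.0 rad/s
X_L = ωL = 415 Ω
X_C = 1/(ωC) = 577 Ω
Branch 1 (R+jX_L): Z₁ = 387 + j415 Ω, |Z₁| = 567 Ω
Branch 2 (−jX_C): Z₂ = −j577 Ω
Parallel: Z = Z₁Z₂/(Z₁+Z₂), |Z| = 780 Ω, ∠Z = -20.3°
I = V/|Z| = 2.95 mA
P = VI cos φ = 2.3 × 0.00295 × cos(-20.3°) = 6.36 mW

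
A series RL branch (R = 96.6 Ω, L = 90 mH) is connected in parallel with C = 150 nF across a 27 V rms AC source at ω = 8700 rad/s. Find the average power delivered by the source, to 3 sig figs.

X_L = ωL = 783 Ω
X_C = 1/(ωC) = 766 Ω
Branch 1 (R+jX_L): Z₁ = 96.6 + j783 Ω, |Z₁| = 789 Ω
Branch 2 (−jX_C): Z₂ = −j766 Ω
Parallel: Z = Z₁Z₂/(Z₁+Z₂), |Z| = 6170 Ω, ∠Z = -16.9°
I = V/|Z| = 4.38 mA
P = VI cos φ = 27 × 0.00438 × cos(-16.9°) = 113 mW

113 mW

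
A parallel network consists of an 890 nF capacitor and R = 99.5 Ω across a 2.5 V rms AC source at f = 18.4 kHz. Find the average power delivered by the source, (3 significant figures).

ω = 2πf = 115600 rad/s
X_C = 1/(ωC) = 9.72 Ω
Parallel: admittances add. Y = 1/R + jωC
Y = (0.0101 + j0.103) S
|Y| = 0.103 S → |Z| = 1/|Y| = 9.67 Ω, ∠Z = −∠Y = -84.4°
I = V/|Z| = 258 mA
P = VI cos φ = 2.5 × 0.258 × cos(-84.4°) = 62.8 mW

62.8 mW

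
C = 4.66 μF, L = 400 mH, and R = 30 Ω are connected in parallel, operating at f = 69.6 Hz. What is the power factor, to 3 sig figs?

0.994

ω = 2πf = 437.3 rad/s
X_L = ωL = 175 Ω
X_C = 1/(ωC) = 491 Ω
Parallel: admittances add. Y = 1/R + 1/(jωL) + jωC
Y = (0.0333 − j0.00368) S
|Y| = 0.0335 S → |Z| = 1/|Y| = 29.8 Ω, ∠Z = −∠Y = 6.30°
cos φ = cos(6.30°) = 0.994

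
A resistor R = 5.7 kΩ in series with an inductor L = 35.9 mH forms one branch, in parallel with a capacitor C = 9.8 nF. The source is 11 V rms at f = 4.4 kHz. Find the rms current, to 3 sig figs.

3.25 mA

ω = 2πf = 27650 rad/s
X_L = ωL = 992 Ω
X_C = 1/(ωC) = 3690 Ω
Branch 1 (R+jX_L): Z₁ = 5700 + j992 Ω, |Z₁| = 5790 Ω
Branch 2 (−jX_C): Z₂ = −j3690 Ω
Parallel: Z = Z₁Z₂/(Z₁+Z₂), |Z| = 3390 Ω, ∠Z = -54.8°
I = V/|Z| = 11/3390 = 3.25 mA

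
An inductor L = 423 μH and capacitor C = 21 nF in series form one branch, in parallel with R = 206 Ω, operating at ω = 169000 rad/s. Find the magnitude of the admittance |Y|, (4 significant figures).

6.796 mS

X_L = ωL = 71.49 Ω
X_C = 1/(ωC) = 281.8 Ω
Branch 1: Z₁ = R = 206.0 Ω
Branch 2 (series LC): Z₂ = j(X_L − X_C) = −j210.3 Ω
Parallel: Z = Z₁Z₂/(Z₁+Z₂), |Z| = 147.2 Ω, ∠Z = -44.41°
|Y| = 1/|Z| = 6.796 mS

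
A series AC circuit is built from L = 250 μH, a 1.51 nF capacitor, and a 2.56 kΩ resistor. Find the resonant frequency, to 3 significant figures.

259 kHz

ω₀ = 1/√(LC) = 1/√(0.00025 × 1.51e-09) = 1.628e+06 rad/s
f₀ = ω₀/(2π) = 259 kHz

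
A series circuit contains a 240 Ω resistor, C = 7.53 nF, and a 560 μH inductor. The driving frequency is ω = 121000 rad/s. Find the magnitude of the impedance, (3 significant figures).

1060 Ω

X_L = ωL = 67.8 Ω
X_C = 1/(ωC) = 1100 Ω
Net reactance X = X_L − X_C = -1030 Ω
Z = 240 − j1030 Ω
|Z| = √(240² + 1030²) = 1060 Ω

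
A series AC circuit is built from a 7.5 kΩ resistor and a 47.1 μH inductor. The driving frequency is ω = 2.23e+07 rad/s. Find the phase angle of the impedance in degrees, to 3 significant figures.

X_L = ωL = 1050 Ω
Z = 7500 + j1050 Ω
|Z| = √(7500² + 1050²) = 7570 Ω
∠Z = arctan(1050/7500) = 7.97°

7.97°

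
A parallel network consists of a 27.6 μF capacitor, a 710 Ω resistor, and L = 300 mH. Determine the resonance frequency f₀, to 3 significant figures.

55.3 Hz

ω₀ = 1/√(LC) = 1/√(0.3 × 2.76e-05) = 347.5 rad/s
f₀ = ω₀/(2π) = 55.3 Hz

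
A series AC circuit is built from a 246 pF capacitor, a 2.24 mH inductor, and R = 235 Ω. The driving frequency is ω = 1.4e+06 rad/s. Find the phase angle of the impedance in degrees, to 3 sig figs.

X_L = ωL = 3140 Ω
X_C = 1/(ωC) = 2900 Ω
Net reactance X = X_L − X_C = 232 Ω
Z = 235 + j232 Ω
|Z| = √(235² + 232²) = 331 Ω
∠Z = arctan(232/235) = 44.7°

44.7°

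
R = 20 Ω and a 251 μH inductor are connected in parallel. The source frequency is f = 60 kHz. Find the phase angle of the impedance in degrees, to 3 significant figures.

ω = 2πf = 377000 rad/s
X_L = ωL = 94.6 Ω
Parallel: admittances add. Y = 1/R + 1/(jωL)
Y = (0.0500 − j0.0106) S
|Y| = 0.0511 S → |Z| = 1/|Y| = 19.6 Ω, ∠Z = −∠Y = 11.9°

11.9°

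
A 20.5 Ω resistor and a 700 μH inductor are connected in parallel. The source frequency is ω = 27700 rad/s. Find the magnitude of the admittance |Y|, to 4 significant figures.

X_L = ωL = 19.39 Ω
Parallel: admittances add. Y = 1/R + 1/(jωL)
Y = (0.04878 − j0.05157) S
|Y| = 0.07099 S → |Z| = 1/|Y| = 14.09 Ω, ∠Z = −∠Y = 46.59°

70.99 mS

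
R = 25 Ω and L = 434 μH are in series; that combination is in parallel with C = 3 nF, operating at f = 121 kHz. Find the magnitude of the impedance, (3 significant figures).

1300 Ω

ω = 2πf = 760300 rad/s
X_L = ωL = 330 Ω
X_C = 1/(ωC) = 438 Ω
Branch 1 (R+jX_L): Z₁ = 25.0 + j330 Ω, |Z₁| = 331 Ω
Branch 2 (−jX_C): Z₂ = −j438 Ω
Parallel: Z = Z₁Z₂/(Z₁+Z₂), |Z| = 1300 Ω, ∠Z = 72.7°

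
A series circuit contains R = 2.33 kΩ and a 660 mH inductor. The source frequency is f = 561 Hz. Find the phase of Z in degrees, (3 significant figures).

ω = 2πf = 3525 rad/s
X_L = ωL = 2330 Ω
Z = 2330 + j2330 Ω
|Z| = √(2330² + 2330²) = 3290 Ω
∠Z = arctan(2330/2330) = 45.0°

45.0°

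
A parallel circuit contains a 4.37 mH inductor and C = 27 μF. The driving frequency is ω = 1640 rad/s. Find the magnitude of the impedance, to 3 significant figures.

X_L = ωL = 7.17 Ω
X_C = 1/(ωC) = 22.6 Ω
Parallel: admittances add. Y = 1/(jωL) + jωC
Y = (0 − j0.0953) S
|Y| = 0.0953 S → |Z| = 1/|Y| = 10.5 Ω, ∠Z = −∠Y = 90.0°

10.5 Ω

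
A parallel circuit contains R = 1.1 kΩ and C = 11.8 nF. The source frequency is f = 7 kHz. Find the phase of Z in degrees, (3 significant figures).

-29.7°

ω = 2πf = 43980 rad/s
X_C = 1/(ωC) = 1930 Ω
Parallel: admittances add. Y = 1/R + jωC
Y = (0.000909 + j0.000519) S
|Y| = 0.00105 S → |Z| = 1/|Y| = 955 Ω, ∠Z = −∠Y = -29.7°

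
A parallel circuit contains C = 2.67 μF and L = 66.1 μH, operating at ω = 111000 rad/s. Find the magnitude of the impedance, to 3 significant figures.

X_L = ωL = 7.34 Ω
X_C = 1/(ωC) = 3.37 Ω
Parallel: admittances add. Y = 1/(jωL) + jωC
Y = (0 + j0.160) S
|Y| = 0.160 S → |Z| = 1/|Y| = 6.25 Ω, ∠Z = −∠Y = -90.0°

6.25 Ω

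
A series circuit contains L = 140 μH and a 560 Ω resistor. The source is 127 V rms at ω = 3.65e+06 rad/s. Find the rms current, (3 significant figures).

168 mA

X_L = ωL = 511 Ω
Z = 560 + j511 Ω
|Z| = √(560² + 511²) = 758 Ω
I = V/|Z| = 127/758 = 168 mA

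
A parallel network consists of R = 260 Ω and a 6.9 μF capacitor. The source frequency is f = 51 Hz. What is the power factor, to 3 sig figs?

ω = 2πf = 320.4 rad/s
X_C = 1/(ωC) = 452 Ω
Parallel: admittances add. Y = 1/R + jωC
Y = (0.00385 + j0.00221) S
|Y| = 0.00444 S → |Z| = 1/|Y| = 225 Ω, ∠Z = −∠Y = -29.9°
cos φ = cos(-29.9°) = 0.867

0.867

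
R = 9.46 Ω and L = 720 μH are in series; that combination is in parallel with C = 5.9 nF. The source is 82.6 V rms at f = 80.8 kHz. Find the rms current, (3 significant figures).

22.4 mA

ω = 2πf = 507700 rad/s
X_L = ωL = 366 Ω
X_C = 1/(ωC) = 334 Ω
Branch 1 (R+jX_L): Z₁ = 9.46 + j366 Ω, |Z₁| = 366 Ω
Branch 2 (−jX_C): Z₂ = −j334 Ω
Parallel: Z = Z₁Z₂/(Z₁+Z₂), |Z| = 3690 Ω, ∠Z = -74.9°
I = V/|Z| = 82.6/3690 = 22.4 mA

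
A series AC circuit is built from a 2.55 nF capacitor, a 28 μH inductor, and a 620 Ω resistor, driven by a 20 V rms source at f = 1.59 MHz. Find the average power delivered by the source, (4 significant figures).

ω = 2πf = 9.99e+06 rad/s
X_L = ωL = 279.7 Ω
X_C = 1/(ωC) = 39.25 Ω
Net reactance X = X_L − X_C = 240.5 Ω
Z = 620.0 + j240.5 Ω
|Z| = √(620.0² + 240.5²) = 665.0 Ω
∠Z = arctan(240.5/620.0) = 21.20°
I = V/|Z| = 30.08 mA
P = VI cos φ = 20 × 0.03008 × cos(21.20°) = 560.8 mW

560.8 mW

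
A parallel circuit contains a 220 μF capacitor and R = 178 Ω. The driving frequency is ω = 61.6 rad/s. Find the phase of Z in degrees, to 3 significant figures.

-67.5°

X_C = 1/(ωC) = 73.8 Ω
Parallel: admittances add. Y = 1/R + jωC
Y = (0.00562 + j0.0136) S
|Y| = 0.0147 S → |Z| = 1/|Y| = 68.2 Ω, ∠Z = −∠Y = -67.5°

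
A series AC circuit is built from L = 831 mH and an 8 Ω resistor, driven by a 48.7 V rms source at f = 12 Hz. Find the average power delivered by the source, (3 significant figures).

ω = 2πf = 75.40 rad/s
X_L = ωL = 62.7 Ω
Z = 8.00 + j62.7 Ω
|Z| = √(8.00² + 62.7²) = 63.2 Ω
∠Z = arctan(62.7/8.00) = 82.7°
I = V/|Z| = 771 mA
P = VI cos φ = 48.7 × 0.771 × cos(82.7°) = 4.76 W

4.76 W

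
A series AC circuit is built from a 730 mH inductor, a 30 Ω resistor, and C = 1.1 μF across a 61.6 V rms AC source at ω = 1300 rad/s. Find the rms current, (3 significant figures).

245 mA

X_L = ωL = 949 Ω
X_C = 1/(ωC) = 699 Ω
Net reactance X = X_L − X_C = 250 Ω
Z = 30.0 + j250 Ω
|Z| = √(30.0² + 250²) = 251 Ω
I = V/|Z| = 61.6/251 = 245 mA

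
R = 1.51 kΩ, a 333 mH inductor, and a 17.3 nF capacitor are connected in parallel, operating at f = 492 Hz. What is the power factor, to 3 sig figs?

ω = 2πf = 3091 rad/s
X_L = ωL = 1030 Ω
X_C = 1/(ωC) = 18700 Ω
Parallel: admittances add. Y = 1/R + 1/(jωL) + jωC
Y = (0.000662 − j0.000918) S
|Y| = 0.00113 S → |Z| = 1/|Y| = 883 Ω, ∠Z = −∠Y = 54.2°
cos φ = cos(54.2°) = 0.585

0.585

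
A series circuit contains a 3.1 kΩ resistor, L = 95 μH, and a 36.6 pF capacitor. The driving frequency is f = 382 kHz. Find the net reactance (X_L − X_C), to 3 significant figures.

ω = 2πf = 2.4e+06 rad/s
X_L = ωL = 228 Ω
X_C = 1/(ωC) = 11400 Ω
X = 228 − 11400 = -11200 Ω

-11200 Ω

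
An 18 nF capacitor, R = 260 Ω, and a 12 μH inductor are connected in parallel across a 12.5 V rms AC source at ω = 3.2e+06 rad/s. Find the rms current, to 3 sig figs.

397 mA

X_L = ωL = 38.4 Ω
X_C = 1/(ωC) = 17.4 Ω
Parallel: admittances add. Y = 1/R + 1/(jωL) + jωC
Y = (0.00385 + j0.0316) S
|Y| = 0.0318 S → |Z| = 1/|Y| = 31.5 Ω, ∠Z = −∠Y = -83.1°
I = V/|Z| = 12.5/31.5 = 397 mA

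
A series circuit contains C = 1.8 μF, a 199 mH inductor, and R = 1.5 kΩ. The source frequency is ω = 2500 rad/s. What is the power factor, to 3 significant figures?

0.984

X_L = ωL = 498 Ω
X_C = 1/(ωC) = 222 Ω
Net reactance X = X_L − X_C = 275 Ω
Z = 1500 + j275 Ω
|Z| = √(1500² + 275²) = 1530 Ω
∠Z = arctan(275/1500) = 10.4°
cos φ = cos(10.4°) = 0.984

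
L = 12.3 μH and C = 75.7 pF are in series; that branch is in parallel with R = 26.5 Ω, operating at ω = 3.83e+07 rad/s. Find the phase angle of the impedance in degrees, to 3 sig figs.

11.9°

X_L = ωL = 471 Ω
X_C = 1/(ωC) = 345 Ω
Branch 1: Z₁ = R = 26.5 Ω
Branch 2 (series LC): Z₂ = j(X_L − X_C) = j126 Ω
Parallel: Z = Z₁Z₂/(Z₁+Z₂), |Z| = 25.9 Ω, ∠Z = 11.9°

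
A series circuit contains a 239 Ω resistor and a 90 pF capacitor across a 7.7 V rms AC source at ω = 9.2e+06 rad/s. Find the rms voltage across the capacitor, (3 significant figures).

7.55 V

X_C = 1/(ωC) = 1210 Ω
Z = 239 − j1210 Ω
|Z| = √(239² + 1210²) = 1230 Ω
I = V/|Z| = 6.25 mA
V_C = I·|Z_C| = 0.00625 × 1210 = 7.55 V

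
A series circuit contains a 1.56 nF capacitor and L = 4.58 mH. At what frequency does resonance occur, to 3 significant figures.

59.5 kHz

ω₀ = 1/√(LC) = 1/√(0.00458 × 1.56e-09) = 374100 rad/s
f₀ = ω₀/(2π) = 59.5 kHz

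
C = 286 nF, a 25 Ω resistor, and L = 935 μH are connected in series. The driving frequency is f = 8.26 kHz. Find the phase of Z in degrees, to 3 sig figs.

ω = 2πf = 51900 rad/s
X_L = ωL = 48.5 Ω
X_C = 1/(ωC) = 67.4 Ω
Net reactance X = X_L − X_C = -18.8 Ω
Z = 25.0 − j18.8 Ω
|Z| = √(25.0² + 18.8²) = 31.3 Ω
∠Z = arctan(-18.8/25.0) = -37.0°

-37.0°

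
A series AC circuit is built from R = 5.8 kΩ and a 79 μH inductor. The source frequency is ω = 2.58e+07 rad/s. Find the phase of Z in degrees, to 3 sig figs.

19.4°

X_L = ωL = 2040 Ω
Z = 5800 + j2040 Ω
|Z| = √(5800² + 2040²) = 6150 Ω
∠Z = arctan(2040/5800) = 19.4°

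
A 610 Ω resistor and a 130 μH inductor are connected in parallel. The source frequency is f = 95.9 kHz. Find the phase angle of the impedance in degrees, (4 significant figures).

ω = 2πf = 602600 rad/s
X_L = ωL = 78.33 Ω
Parallel: admittances add. Y = 1/R + 1/(jωL)
Y = (0.001639 − j0.01277) S
|Y| = 0.01287 S → |Z| = 1/|Y| = 77.69 Ω, ∠Z = −∠Y = 82.68°

82.68°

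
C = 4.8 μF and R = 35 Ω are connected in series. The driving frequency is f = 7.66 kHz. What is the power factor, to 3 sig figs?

0.992

ω = 2πf = 48130 rad/s
X_C = 1/(ωC) = 4.33 Ω
Z = 35.0 − j4.33 Ω
|Z| = √(35.0² + 4.33²) = 35.3 Ω
∠Z = arctan(-4.33/35.0) = -7.05°
cos φ = cos(-7.05°) = 0.992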